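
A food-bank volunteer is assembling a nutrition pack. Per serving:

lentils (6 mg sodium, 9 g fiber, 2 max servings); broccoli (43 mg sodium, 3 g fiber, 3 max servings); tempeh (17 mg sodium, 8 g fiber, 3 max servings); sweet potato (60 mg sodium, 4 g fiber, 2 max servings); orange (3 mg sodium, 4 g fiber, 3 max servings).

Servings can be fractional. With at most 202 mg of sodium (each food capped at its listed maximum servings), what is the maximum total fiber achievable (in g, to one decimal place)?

63.1 g

Fiber per mg sodium: lentils 1.5, orange 1.333, tempeh 0.4706, broccoli 0.06977, sweet potato 0.06667.
Take 2 servings of lentils: uses 12 mg sodium, +18.0 g fiber (running total 18.0 g).
Take 3 servings of orange: uses 9 mg sodium, +12.0 g fiber (running total 30.0 g).
Take 3 servings of tempeh: uses 51 mg sodium, +24.0 g fiber (running total 54.0 g).
Take 3 servings of broccoli: uses 129 mg sodium, +9.0 g fiber (running total 63.0 g).
Take 0.01667 servings of sweet potato: uses 1 mg sodium, +0.1 g fiber (running total 63.1 g).
Filling greedily by fiber-per-mg sodium is optimal for one linear limit, giving 63.1 g.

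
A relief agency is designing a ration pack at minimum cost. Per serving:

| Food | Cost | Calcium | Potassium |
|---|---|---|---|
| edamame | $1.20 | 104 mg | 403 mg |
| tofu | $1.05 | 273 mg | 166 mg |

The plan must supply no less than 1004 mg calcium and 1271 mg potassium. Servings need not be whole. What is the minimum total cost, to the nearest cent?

$5.42

An LP optimum is at a vertex; with two nutrient constraints at most two foods are used. Check each candidate.
edamame only: max(1004/104, 1271/403) = 9.654 servings → $11.58.
tofu only: max(1004/273, 1271/166) = 7.657 servings → $8.04.
edamame + tofu with both tight: 1.944 servings and 2.937 servings → $5.42.
Cheapest feasible corner: $5.42.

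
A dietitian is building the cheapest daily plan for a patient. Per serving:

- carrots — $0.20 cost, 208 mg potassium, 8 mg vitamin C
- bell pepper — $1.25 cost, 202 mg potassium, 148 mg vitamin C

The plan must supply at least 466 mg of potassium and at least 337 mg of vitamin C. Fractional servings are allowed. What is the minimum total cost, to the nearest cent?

$2.85

An LP optimum is at a vertex; with two nutrient constraints at most two foods are used. Check each candidate.
carrots only: max(466/208, 337/8) = 42.12 servings → $8.43.
bell pepper only: max(466/202, 337/148) = 2.307 servings → $2.88.
carrots + bell pepper with both tight: 0.03065 servings and 2.275 servings → $2.85.
Cheapest feasible corner: $2.85.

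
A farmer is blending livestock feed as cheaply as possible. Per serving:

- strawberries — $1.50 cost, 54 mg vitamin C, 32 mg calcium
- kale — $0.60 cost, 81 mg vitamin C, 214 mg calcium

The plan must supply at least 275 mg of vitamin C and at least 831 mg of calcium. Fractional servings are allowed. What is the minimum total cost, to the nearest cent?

The cheapest plan sits at a corner of the feasible region — with two constraints it uses at most two foods.
strawberries only: max(275/54, 831/32) = 25.97 servings → $38.95.
kale only: max(275/81, 831/214) = 3.883 servings → $2.33.
strawberries + kale: the both-tight solution has a negative serving — not a feasible corner.
Cheapest feasible corner: $2.33.

$2.33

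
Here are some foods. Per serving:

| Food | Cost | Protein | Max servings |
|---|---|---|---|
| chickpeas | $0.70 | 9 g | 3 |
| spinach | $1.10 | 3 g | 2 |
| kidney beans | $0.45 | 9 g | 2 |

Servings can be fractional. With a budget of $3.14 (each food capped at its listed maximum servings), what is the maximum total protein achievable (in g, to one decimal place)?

Protein per dollar: kidney beans 20, chickpeas 12.86, spinach 2.727.
Take 2 servings of kidney beans: spends $0.90, +18.0 g protein (running total 18.0 g).
Take 3 servings of chickpeas: spends $2.10, +27.0 g protein (running total 45.0 g).
Take 0.1273 servings of spinach: spends $0.14, +0.4 g protein (running total 45.4 g).
Filling greedily by protein-per-dollar is optimal for one linear limit, giving 45.4 g.

45.4 g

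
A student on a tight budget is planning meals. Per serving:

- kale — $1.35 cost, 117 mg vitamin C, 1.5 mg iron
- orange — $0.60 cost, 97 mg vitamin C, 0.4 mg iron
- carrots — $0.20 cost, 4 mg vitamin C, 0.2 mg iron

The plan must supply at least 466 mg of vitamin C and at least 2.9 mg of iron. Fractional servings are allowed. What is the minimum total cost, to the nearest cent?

$3.48

With two linear requirements the optimum uses one or two foods; enumerate the corners.
kale only: max(466/117, 2.9/1.5) = 3.983 servings → $5.38.
orange only: max(466/97, 2.9/0.4) = 7.25 servings → $4.35.
carrots only: max(466/4, 2.9/0.2) = 116.5 servings → $23.30.
kale + orange with both tight: 0.9615 servings and 3.644 servings → $3.48.
kale + carrots with both targets exact would need a negative amount; discard.
orange + carrots with both tight: 4.584 servings and 5.331 servings → $3.82.
So the least-cost plan costs $3.48.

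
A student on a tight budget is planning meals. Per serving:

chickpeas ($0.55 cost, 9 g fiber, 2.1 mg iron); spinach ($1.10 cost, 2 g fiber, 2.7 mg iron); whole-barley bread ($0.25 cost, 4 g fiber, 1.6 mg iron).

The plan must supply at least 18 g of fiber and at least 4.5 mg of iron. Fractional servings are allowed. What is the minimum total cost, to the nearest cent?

At the optimum either one food covers both requirements or two foods hit both targets exactly; no other combination can be cheaper.
chickpeas only: max(18/9, 4.5/2.1) = 2.143 servings → $1.18.
spinach only: max(18/2, 4.5/2.7) = 9 servings → $9.90.
whole-barley bread only: max(18/4, 4.5/1.6) = 4.5 servings → $1.12.
chickpeas + spinach with both tight: 1.97 servings and 0.1343 servings → $1.23.
chickpeas + whole-barley bread with both tight: 1.8 servings and 0.45 servings → $1.10.
spinach + whole-barley bread: the both-tight solution has a negative serving — not a feasible corner.
Cheapest feasible corner: $1.10.

$1.10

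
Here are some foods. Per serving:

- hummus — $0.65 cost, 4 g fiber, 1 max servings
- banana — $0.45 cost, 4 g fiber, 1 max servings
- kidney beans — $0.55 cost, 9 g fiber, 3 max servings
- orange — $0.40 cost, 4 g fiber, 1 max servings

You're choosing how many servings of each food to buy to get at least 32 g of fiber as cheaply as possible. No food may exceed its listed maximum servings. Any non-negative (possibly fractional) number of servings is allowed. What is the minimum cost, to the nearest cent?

Cost per g of fiber: kidney beans $0.0611, orange $0.1000, banana $0.1125, hummus $0.1625.
Take 3 servings of kidney beans: +27.0 g fiber for $1.65 (total $1.65, still need 5.0 g).
Take 1 serving of orange: +4.0 g fiber for $0.40 (total $2.05, still need 1.0 g).
Take 0.25 servings of banana: +1.0 g fiber for $0.11 (total $2.16, still need 0.0 g).
Filling from the cheapest source first is optimal under one linear minimum: $2.16.

$2.16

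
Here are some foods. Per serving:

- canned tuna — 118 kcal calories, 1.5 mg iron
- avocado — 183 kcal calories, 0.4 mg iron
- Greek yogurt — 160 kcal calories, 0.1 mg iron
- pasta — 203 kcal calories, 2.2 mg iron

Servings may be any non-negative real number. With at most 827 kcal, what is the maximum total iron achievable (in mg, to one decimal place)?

Iron per kcal: canned tuna 0.01271, pasta 0.01084, avocado 0.002186, Greek yogurt 0.000625.
With no serving limits, spend the whole calories allowance on canned tuna: 827 kcal / 118 kcal × 1.5 mg = 10.5 mg.

10.5 mg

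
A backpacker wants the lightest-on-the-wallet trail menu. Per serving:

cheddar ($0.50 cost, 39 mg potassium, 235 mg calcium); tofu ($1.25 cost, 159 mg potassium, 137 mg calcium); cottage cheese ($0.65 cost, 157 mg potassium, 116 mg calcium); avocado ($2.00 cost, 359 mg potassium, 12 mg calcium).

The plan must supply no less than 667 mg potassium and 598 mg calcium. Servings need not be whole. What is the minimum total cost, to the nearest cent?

An LP optimum is at a vertex; with two nutrient constraints at most two foods are used. Check each candidate.
cheddar only: max(667/39, 598/235) = 17.1 servings → $8.55.
tofu only: max(667/159, 598/137) = 4.365 servings → $5.46.
cottage cheese only: max(667/157, 598/116) = 5.155 servings → $3.35.
avocado only: max(667/359, 598/12) = 49.83 servings → $99.67.
cheddar + tofu with both tight: 0.1156 servings and 4.167 servings → $5.27.
cheddar + cottage cheese with both tight: 0.5101 servings and 4.122 servings → $2.93.
cheddar + avocado with both tight: 2.463 servings and 1.59 servings → $4.41.
tofu + cottage cheese: the both-tight solution has a negative serving — not a feasible corner.
tofu + avocado with both targets exact would need a negative amount; discard.
cottage cheese + avocado: intersection lies outside the first quadrant.
Cheapest feasible corner: $2.93.

$2.93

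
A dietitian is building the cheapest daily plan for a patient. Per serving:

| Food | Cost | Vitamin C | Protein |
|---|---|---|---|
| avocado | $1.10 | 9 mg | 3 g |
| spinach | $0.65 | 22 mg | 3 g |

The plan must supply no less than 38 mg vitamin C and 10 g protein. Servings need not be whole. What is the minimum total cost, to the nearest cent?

Minimising a linear cost over {vitamin C ≥ 38, protein ≥ 10, servings ≥ 0} — the optimum is at a vertex, using one or two foods.
avocado only: max(38/9, 10/3) = 4.222 servings → $4.64.
spinach only: max(38/22, 10/3) = 3.333 servings → $2.17.
avocado + spinach with both tight: 2.718 servings and 0.6154 servings → $3.39.
Cheapest feasible corner: $2.17.

$2.17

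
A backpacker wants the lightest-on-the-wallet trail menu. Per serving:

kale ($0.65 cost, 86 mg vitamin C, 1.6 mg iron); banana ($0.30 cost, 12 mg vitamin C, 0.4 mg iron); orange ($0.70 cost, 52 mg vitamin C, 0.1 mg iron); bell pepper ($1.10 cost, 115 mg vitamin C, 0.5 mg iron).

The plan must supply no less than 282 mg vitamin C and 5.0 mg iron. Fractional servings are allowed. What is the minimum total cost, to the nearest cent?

$2.13

At the optimum either one food covers both requirements or two foods hit both targets exactly; no other combination can be cheaper.
kale only: max(282/86, 5.0/1.6) = 3.279 servings → $2.13.
banana only: max(282/12, 5.0/0.4) = 23.5 servings → $7.05.
orange only: max(282/52, 5.0/0.1) = 50 servings → $35.00.
bell pepper only: max(282/115, 5.0/0.5) = 10 servings → $11.00.
kale + banana: intersection lies outside the first quadrant.
kale + orange with both tight: 3.107 servings and 0.2842 servings → $2.22.
kale + bell pepper with both tight: 3.078 servings and 0.1504 servings → $2.17.
banana + orange with both tight: 11.83 servings and 2.694 servings → $5.43.
banana + bell pepper with both tight: 10.85 servings and 1.32 servings → $4.71.
orange + bell pepper: the both-tight solution has a negative serving — not a feasible corner.
Cheapest feasible corner: $2.13.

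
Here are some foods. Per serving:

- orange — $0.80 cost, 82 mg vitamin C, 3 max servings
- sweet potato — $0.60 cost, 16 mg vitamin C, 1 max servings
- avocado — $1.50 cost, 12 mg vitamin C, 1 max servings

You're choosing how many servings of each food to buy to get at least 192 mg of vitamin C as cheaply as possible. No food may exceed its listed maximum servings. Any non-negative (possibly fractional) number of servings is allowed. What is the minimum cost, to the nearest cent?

Cost per mg of vitamin C: orange $0.0098, sweet potato $0.0375, avocado $0.1250.
Take 2.341 servings of orange: +192.0 mg vitamin C for $1.87 (total $1.87, still need 0.0 mg).
Filling from the cheapest source first is optimal under one linear minimum: $1.87.

$1.87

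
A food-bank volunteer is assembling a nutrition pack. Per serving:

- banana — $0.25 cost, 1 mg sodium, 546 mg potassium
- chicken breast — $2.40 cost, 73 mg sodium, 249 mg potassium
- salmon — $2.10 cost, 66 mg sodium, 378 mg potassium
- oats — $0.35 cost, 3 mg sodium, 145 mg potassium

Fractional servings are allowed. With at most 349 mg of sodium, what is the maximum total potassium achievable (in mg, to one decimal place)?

190554.0 mg

Potassium per mg sodium: banana 546, oats 48.33, salmon 5.727, chicken breast 3.411.
With no serving limits, spend the whole sodium allowance on banana: 349 mg / 1 mg × 546 mg = 190554.0 mg.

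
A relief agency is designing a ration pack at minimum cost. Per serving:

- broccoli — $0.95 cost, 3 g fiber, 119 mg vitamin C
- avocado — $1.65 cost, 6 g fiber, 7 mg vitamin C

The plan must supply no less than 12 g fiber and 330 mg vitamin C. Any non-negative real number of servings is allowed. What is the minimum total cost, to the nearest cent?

For a min-cost LP with two ≥-constraints, a basic feasible solution has at most two positive variables.
broccoli only: max(12/3, 330/119) = 4 servings → $3.80.
avocado only: max(12/6, 330/7) = 47.14 servings → $77.79.
broccoli + avocado with both tight: 2.736 servings and 0.632 servings → $3.64.
So the least-cost plan costs $3.64.

$3.64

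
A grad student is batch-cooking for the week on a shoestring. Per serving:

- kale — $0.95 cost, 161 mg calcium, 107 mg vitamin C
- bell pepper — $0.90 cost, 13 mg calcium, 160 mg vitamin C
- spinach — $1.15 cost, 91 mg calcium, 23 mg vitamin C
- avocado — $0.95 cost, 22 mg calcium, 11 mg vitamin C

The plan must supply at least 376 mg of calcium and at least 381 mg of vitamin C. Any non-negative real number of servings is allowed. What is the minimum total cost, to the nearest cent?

$2.93

At the optimum either one food covers both requirements or two foods hit both targets exactly; no other combination can be cheaper.
kale only: max(376/161, 381/107) = 3.561 servings → $3.38.
bell pepper only: max(376/13, 381/160) = 28.92 servings → $26.03.
spinach only: max(376/91, 381/23) = 16.57 servings → $19.05.
avocado only: max(376/22, 381/11) = 34.64 servings → $32.90.
kale + bell pepper with both tight: 2.265 servings and 0.8662 servings → $2.93.
kale + spinach: the both-tight solution has a negative serving — not a feasible corner.
kale + avocado: intersection lies outside the first quadrant.
bell pepper + spinach with both tight: 1.825 servings and 3.871 servings → $6.09.
bell pepper + avocado with both tight: 1.257 servings and 16.35 servings → $16.66.
spinach + avocado: intersection lies outside the first quadrant.
Cheapest feasible corner: $2.93.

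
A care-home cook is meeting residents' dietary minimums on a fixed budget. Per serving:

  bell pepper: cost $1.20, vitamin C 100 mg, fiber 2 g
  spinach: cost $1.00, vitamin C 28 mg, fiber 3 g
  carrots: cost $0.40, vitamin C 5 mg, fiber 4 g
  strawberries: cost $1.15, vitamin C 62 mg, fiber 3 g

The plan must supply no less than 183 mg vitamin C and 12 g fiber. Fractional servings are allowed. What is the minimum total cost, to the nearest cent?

For a min-cost LP with two ≥-constraints, a basic feasible solution has at most two positive variables.
bell pepper only: max(183/100, 12/2) = 6 servings → $7.20.
spinach only: max(183/28, 12/3) = 6.536 servings → $6.54.
carrots only: max(183/5, 12/4) = 36.6 servings → $14.64.
strawberries only: max(183/62, 12/3) = 4 servings → $4.60.
bell pepper + spinach with both tight: 0.873 servings and 3.418 servings → $4.47.
bell pepper + carrots with both tight: 1.723 servings and 2.138 servings → $2.92.
bell pepper + strawberries: the both-tight solution has a negative serving — not a feasible corner.
spinach + carrots: intersection lies outside the first quadrant.
spinach + strawberries with both tight: 1.912 servings and 2.088 servings → $4.31.
carrots + strawberries with both tight: 0.8369 servings and 2.884 servings → $3.65.
The minimum over all feasible corners is $2.92.

$2.92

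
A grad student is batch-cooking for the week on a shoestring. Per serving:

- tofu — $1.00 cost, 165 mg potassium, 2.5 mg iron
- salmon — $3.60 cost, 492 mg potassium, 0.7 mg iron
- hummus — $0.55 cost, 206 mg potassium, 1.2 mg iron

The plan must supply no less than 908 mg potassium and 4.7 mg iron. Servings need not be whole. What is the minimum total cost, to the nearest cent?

This is a tiny linear program; its minimum lies at a vertex of the feasible set. List the vertices and price them.
tofu only: max(908/165, 4.7/2.5) = 5.503 servings → $5.50.
salmon only: max(908/492, 4.7/0.7) = 6.714 servings → $24.17.
hummus only: max(908/206, 4.7/1.2) = 4.408 servings → $2.42.
tofu + salmon with both tight: 1.505 servings and 1.341 servings → $6.33.
tofu + hummus: the both-tight solution has a negative serving — not a feasible corner.
salmon + hummus with both tight: 0.2721 servings and 3.758 servings → $3.05.
So the least-cost plan costs $2.42.

$2.42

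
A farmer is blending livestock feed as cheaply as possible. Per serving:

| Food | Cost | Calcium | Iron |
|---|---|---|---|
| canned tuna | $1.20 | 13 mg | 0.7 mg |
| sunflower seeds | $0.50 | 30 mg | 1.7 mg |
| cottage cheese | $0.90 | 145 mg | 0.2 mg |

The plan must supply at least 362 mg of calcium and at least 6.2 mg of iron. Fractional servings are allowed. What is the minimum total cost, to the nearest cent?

$3.33

Compare the cost at each extreme point of the feasible region.
canned tuna only: max(362/13, 6.2/0.7) = 27.85 servings → $33.42.
sunflower seeds only: max(362/30, 6.2/1.7) = 12.07 servings → $6.03.
cottage cheese only: max(362/145, 6.2/0.2) = 31 servings → $27.90.
canned tuna + sunflower seeds: the both-tight solution has a negative serving — not a feasible corner.
canned tuna + cottage cheese with both tight: 8.358 servings and 1.747 servings → $11.60.
sunflower seeds + cottage cheese with both tight: 3.437 servings and 1.785 servings → $3.33.
The minimum over all feasible corners is $3.33.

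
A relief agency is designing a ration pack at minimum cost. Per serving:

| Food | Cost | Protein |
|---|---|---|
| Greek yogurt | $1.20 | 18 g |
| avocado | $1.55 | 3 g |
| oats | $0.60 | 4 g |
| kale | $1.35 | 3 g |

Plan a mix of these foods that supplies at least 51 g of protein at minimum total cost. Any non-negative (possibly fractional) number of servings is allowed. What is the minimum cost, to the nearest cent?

$3.40

Cost per g of protein: Greek yogurt $0.0667, oats $0.1500, kale $0.4500, avocado $0.5167.
With no serving limits, use only Greek yogurt: 51 g / 18 g = 2.833 servings × $1.20 = $3.40.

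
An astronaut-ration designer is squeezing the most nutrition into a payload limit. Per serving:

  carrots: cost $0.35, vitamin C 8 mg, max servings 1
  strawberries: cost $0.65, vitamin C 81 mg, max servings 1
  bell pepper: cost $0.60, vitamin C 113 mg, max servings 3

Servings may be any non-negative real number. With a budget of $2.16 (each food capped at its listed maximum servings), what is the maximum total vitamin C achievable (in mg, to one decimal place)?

383.9 mg

Vitamin C per dollar: bell pepper 188.3, strawberries 124.6, carrots 22.86.
Take 3 servings of bell pepper: spends $1.80, +339.0 mg vitamin C (running total 339.0 mg).
Take 0.5538 servings of strawberries: spends $0.36, +44.9 mg vitamin C (running total 383.9 mg).
Greedy by best ratio exhausts the cost allowance optimally: 383.9 mg.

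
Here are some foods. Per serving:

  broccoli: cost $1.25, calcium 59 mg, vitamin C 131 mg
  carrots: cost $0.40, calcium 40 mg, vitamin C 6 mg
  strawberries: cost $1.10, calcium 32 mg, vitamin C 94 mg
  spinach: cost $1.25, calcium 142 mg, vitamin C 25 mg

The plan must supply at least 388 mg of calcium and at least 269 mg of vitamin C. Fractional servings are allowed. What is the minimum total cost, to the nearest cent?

$4.63

A basic optimal solution has at most two foods positive. Try each food alone and each pair with both targets met exactly.
broccoli only: max(388/59, 269/131) = 6.576 servings → $8.22.
carrots only: max(388/40, 269/6) = 44.83 servings → $17.93.
strawberries only: max(388/32, 269/94) = 12.12 servings → $13.34.
spinach only: max(388/142, 269/25) = 10.76 servings → $13.45.
broccoli + carrots with both tight: 1.726 servings and 7.155 servings → $5.02.
broccoli + strawberries: intersection lies outside the first quadrant.
broccoli + spinach with both tight: 1.664 servings and 2.041 servings → $4.63.
carrots + strawberries with both tight: 7.809 servings and 2.363 servings → $5.72.
carrots + spinach with both targets exact would need a negative amount; discard.
strawberries + spinach with both tight: 2.271 servings and 2.221 servings → $5.27.
So the least-cost plan costs $4.63.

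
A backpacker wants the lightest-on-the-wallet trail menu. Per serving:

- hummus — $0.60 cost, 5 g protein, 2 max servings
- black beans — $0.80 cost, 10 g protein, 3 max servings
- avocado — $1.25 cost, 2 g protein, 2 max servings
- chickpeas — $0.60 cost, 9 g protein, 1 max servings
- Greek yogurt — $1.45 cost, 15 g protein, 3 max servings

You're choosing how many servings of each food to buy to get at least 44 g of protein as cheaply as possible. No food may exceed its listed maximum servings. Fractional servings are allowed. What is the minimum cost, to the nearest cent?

Cost per g of protein: chickpeas $0.0667, black beans $0.0800, Greek yogurt $0.0967, hummus $0.1200, avocado $0.6250.
Take 1 serving of chickpeas: +9.0 g protein for $0.60 (total $0.60, still need 35.0 g).
Take 3 servings of black beans: +30.0 g protein for $2.40 (total $3.00, still need 5.0 g).
Take 0.3333 servings of Greek yogurt: +5.0 g protein for $0.48 (total $3.48, still need 0.0 g).
Filling from the cheapest source first is optimal under one linear minimum: $3.48.

$3.48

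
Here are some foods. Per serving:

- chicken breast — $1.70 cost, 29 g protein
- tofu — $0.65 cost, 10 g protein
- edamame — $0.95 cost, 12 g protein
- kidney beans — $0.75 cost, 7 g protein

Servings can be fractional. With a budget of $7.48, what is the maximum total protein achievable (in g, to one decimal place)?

Protein per dollar: chicken breast 17.06, tofu 15.38, edamame 12.63, kidney beans 9.333.
With no serving limits, spend the whole cost allowance on chicken breast: $7.48 / $1.70 × 29 g = 127.6 g.

127.6 g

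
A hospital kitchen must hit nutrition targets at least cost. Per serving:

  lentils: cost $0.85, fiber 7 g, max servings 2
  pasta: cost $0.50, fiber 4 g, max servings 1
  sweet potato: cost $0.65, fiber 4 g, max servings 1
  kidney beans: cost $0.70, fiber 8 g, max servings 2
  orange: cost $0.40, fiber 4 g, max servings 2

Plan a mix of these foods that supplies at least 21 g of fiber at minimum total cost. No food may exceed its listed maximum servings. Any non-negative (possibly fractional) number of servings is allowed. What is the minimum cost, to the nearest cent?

$1.90

Cost per g of fiber: kidney beans $0.0875, orange $0.1000, lentils $0.1214, pasta $0.1250, sweet potato $0.1625.
Take 2 servings of kidney beans: +16.0 g fiber for $1.40 (total $1.40, still need 5.0 g).
Take 1.25 servings of orange: +5.0 g fiber for $0.50 (total $1.90, still need 0.0 g).
Filling from the cheapest source first is optimal under one linear minimum: $1.90.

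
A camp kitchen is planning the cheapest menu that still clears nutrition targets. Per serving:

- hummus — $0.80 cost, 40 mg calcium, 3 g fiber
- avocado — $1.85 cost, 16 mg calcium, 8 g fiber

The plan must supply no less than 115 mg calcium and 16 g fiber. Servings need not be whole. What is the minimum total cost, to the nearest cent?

This is a tiny linear program; its minimum lies at a vertex of the feasible set. List the vertices and price them.
hummus only: max(115/40, 16/3) = 5.333 servings → $4.27.
avocado only: max(115/16, 16/8) = 7.188 servings → $13.30.
hummus + avocado with both tight: 2.441 servings and 1.085 servings → $3.96.
The minimum over all feasible corners is $3.96.

$3.96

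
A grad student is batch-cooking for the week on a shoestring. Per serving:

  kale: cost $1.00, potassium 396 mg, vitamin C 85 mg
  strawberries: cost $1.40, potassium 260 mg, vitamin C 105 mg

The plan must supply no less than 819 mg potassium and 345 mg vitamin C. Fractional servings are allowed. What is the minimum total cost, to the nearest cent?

$4.06

This is a tiny linear program; its minimum lies at a vertex of the feasible set. List the vertices and price them.
kale only: max(819/396, 345/85) = 4.059 servings → $4.06.
strawberries only: max(819/260, 345/105) = 3.286 servings → $4.60.
kale + strawberries: intersection lies outside the first quadrant.
Cheapest feasible corner: $4.06.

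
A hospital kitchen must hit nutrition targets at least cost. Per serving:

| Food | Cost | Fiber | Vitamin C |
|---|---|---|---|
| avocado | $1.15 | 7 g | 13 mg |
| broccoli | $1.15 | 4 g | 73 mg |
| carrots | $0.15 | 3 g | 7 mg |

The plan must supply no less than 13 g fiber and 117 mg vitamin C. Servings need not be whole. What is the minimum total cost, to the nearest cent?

Two binding constraints pin down two serving amounts, so the optimal mix uses at most two foods. The candidates are each food alone (scaled to the tighter of fiber/vitamin C) and each pair with both constraints tight.
avocado only: max(13/7, 117/13) = 9 servings → $10.35.
broccoli only: max(13/4, 117/73) = 3.25 servings → $3.74.
carrots only: max(13/3, 117/7) = 16.71 servings → $2.51.
avocado + broccoli with both tight: 1.048 servings and 1.416 servings → $2.83.
avocado + carrots: intersection lies outside the first quadrant.
broccoli + carrots with both tight: 1.361 servings and 2.518 servings → $1.94.
Cheapest feasible corner: $1.94.

$1.94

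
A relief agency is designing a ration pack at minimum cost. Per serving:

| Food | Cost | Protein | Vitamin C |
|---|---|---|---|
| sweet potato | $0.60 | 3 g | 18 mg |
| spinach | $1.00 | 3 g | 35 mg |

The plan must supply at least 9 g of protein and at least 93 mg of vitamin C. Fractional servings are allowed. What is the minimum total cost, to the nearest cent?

sweet potato only: max(9/3, 93/18) = 5.167 servings → $3.10.
spinach only: max(9/3, 93/35) = 3 servings → $3.00.
sweet potato + spinach with both tight: 0.7059 servings and 2.294 servings → $2.72.
Cheapest feasible corner: $2.72.

$2.72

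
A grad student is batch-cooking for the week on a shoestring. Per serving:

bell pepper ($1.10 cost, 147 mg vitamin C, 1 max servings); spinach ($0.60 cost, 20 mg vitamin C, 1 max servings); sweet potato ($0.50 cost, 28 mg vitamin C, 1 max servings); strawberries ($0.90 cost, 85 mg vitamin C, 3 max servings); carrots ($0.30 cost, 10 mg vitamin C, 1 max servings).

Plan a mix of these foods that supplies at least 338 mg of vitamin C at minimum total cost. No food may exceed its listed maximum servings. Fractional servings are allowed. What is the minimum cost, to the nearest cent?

$3.12

Cost per mg of vitamin C: bell pepper $0.0075, strawberries $0.0106, sweet potato $0.0179, spinach $0.0300, carrots $0.0300.
Take 1 serving of bell pepper: +147.0 mg vitamin C for $1.10 (total $1.10, still need 191.0 mg).
Take 2.247 servings of strawberries: +191.0 mg vitamin C for $2.02 (total $3.12, still need 0.0 mg).
Greedy by cheapest-per-mg is optimal for a single linear constraint, so the minimum cost is $3.12.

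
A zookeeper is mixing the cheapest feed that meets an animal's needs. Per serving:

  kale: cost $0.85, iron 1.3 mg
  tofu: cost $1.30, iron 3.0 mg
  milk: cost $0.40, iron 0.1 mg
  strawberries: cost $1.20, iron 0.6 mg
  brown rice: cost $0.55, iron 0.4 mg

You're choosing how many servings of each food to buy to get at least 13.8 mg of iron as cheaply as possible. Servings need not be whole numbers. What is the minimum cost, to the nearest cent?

Cost per mg of iron: tofu $0.4333, kale $0.6538, brown rice $1.3750, strawberries $2.0000, milk $4.0000.
With no serving limits, use only tofu: 13.8 mg / 3.0 mg = 4.6 servings × $1.30 = $5.98.

$5.98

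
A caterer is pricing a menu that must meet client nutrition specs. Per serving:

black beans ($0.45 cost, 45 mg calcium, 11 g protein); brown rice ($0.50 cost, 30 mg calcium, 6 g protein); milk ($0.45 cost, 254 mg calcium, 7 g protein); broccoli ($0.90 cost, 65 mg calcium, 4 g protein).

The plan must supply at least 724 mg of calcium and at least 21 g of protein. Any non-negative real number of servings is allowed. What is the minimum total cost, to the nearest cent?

$1.32

With two linear requirements the optimum uses one or two foods; enumerate the corners.
black beans only: max(724/45, 21/11) = 16.09 servings → $7.24.
brown rice only: max(724/30, 21/6) = 24.13 servings → $12.07.
milk only: max(724/254, 21/7) = 3 servings → $1.35.
broccoli only: max(724/65, 21/4) = 11.14 servings → $10.02.
black beans + brown rice: intersection lies outside the first quadrant.
black beans + milk with both tight: 0.1073 servings and 2.831 servings → $1.32.
black beans + broccoli: intersection lies outside the first quadrant.
brown rice + milk with both tight: 0.2024 servings and 2.826 servings → $1.37.
brown rice + broccoli with both targets exact would need a negative amount; discard.
milk + broccoli with both tight: 2.729 servings and 0.4742 servings → $1.65.
Cheapest feasible corner: $1.32.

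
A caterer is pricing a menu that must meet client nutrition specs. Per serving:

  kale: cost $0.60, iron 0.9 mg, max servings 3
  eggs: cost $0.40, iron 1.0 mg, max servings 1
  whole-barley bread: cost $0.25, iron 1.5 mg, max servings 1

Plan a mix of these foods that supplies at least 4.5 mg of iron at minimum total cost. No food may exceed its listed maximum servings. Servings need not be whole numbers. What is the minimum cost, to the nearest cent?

Cost per mg of iron: whole-barley bread $0.1667, eggs $0.4000, kale $0.6667.
Take 1 serving of whole-barley bread: +1.5 mg iron for $0.25 (total $0.25, still need 3.0 mg).
Take 1 serving of eggs: +1.0 mg iron for $0.40 (total $0.65, still need 2.0 mg).
Take 2.222 servings of kale: +2.0 mg iron for $1.33 (total $1.98, still need 0.0 mg).
Filling from the cheapest source first is optimal under one linear minimum: $1.98.

$1.98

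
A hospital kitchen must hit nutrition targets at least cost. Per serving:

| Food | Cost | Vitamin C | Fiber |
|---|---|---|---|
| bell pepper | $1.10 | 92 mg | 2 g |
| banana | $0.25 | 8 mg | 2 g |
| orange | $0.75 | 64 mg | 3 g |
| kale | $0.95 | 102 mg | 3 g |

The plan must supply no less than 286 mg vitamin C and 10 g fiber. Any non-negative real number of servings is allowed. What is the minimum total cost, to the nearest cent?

$2.82

bell pepper only: max(286/92, 10/2) = 5 servings → $5.50.
banana only: max(286/8, 10/2) = 35.75 servings → $8.94.
orange only: max(286/64, 10/3) = 4.469 servings → $3.35.
kale only: max(286/102, 10/3) = 3.333 servings → $3.17.
bell pepper + banana with both tight: 2.929 servings and 2.071 servings → $3.74.
bell pepper + orange with both tight: 1.473 servings and 2.351 servings → $3.38.
bell pepper + kale with both targets exact would need a negative amount; discard.
banana + orange with both targets exact would need a negative amount; discard.
banana + kale with both tight: 0.9 servings and 2.733 servings → $2.82.
orange + kale with both tight: 1.421 servings and 1.912 servings → $2.88.
So the least-cost plan costs $2.82.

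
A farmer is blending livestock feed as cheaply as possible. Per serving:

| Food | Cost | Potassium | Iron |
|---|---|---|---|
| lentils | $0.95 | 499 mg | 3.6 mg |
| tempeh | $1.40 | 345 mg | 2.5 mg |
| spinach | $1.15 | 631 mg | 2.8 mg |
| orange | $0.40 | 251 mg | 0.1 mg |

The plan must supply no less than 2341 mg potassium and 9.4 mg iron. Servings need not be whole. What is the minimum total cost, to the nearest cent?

The cheapest plan sits at a corner of the feasible region — with two constraints it uses at most two foods.
lentils only: max(2341/499, 9.4/3.6) = 4.691 servings → $4.46.
tempeh only: max(2341/345, 9.4/2.5) = 6.786 servings → $9.50.
spinach only: max(2341/631, 9.4/2.8) = 3.71 servings → $4.27.
orange only: max(2341/251, 9.4/0.1) = 94 servings → $37.60.
lentils + tempeh: intersection lies outside the first quadrant.
lentils + spinach: the both-tight solution has a negative serving — not a feasible corner.
lentils + orange with both tight: 2.49 servings and 4.377 servings → $4.12.
tempeh + spinach: intersection lies outside the first quadrant.
tempeh + orange with both tight: 3.584 servings and 4.401 servings → $6.78.
spinach + orange with both tight: 3.322 servings and 0.9745 servings → $4.21.
Cheapest feasible corner: $4.12.

$4.12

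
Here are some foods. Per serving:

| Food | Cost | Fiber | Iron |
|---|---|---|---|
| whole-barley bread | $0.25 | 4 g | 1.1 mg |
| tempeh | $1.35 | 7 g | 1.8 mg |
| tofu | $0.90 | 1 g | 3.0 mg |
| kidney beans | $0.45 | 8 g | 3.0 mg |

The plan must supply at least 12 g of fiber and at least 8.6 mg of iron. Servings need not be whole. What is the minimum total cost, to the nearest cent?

whole-barley bread only: max(12/4, 8.6/1.1) = 7.818 servings → $1.95.
tempeh only: max(12/7, 8.6/1.8) = 4.778 servings → $6.45.
tofu only: max(12/1, 8.6/3.0) = 12 servings → $10.80.
kidney beans only: max(12/8, 8.6/3.0) = 2.867 servings → $1.29.
whole-barley bread + tempeh with both targets exact would need a negative amount; discard.
whole-barley bread + tofu with both tight: 2.514 servings and 1.945 servings → $2.38.
whole-barley bread + kidney beans: intersection lies outside the first quadrant.
tempeh + tofu with both tight: 1.427 servings and 2.01 servings → $3.74.
tempeh + kidney beans: intersection lies outside the first quadrant.
tofu + kidney beans with both tight: 1.562 servings and 1.305 servings → $1.99.
So the least-cost plan costs $1.29.

$1.29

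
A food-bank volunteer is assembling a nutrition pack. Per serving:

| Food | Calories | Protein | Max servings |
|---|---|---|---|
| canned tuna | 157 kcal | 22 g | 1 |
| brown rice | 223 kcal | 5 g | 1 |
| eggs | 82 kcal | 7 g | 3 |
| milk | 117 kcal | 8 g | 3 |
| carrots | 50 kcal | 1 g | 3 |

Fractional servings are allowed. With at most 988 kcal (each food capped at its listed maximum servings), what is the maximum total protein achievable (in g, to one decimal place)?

Protein per kcal: canned tuna 0.1401, eggs 0.08537, milk 0.06838, brown rice 0.02242, carrots 0.02.
Take 1 serving of canned tuna: uses 157 kcal, +22.0 g protein (running total 22.0 g).
Take 3 servings of eggs: uses 246 kcal, +21.0 g protein (running total 43.0 g).
Take 3 servings of milk: uses 351 kcal, +24.0 g protein (running total 67.0 g).
Take 1 serving of brown rice: uses 223 kcal, +5.0 g protein (running total 72.0 g).
Take 0.22 servings of carrots: uses 11 kcal, +0.2 g protein (running total 72.2 g).
Greedy by best ratio exhausts the calories allowance optimally: 72.2 g.

72.2 g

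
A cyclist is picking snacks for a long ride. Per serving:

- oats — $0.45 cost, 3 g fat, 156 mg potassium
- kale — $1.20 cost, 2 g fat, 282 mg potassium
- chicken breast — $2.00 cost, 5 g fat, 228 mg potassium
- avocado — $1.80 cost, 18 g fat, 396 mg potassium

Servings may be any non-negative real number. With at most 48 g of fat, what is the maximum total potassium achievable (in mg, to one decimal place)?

6768.0 mg

Potassium per g fat: kale 141, oats 52, chicken breast 45.6, avocado 22.
With no serving limits, spend the whole fat allowance on kale: 48 g / 2 g × 282 mg = 6768.0 mg.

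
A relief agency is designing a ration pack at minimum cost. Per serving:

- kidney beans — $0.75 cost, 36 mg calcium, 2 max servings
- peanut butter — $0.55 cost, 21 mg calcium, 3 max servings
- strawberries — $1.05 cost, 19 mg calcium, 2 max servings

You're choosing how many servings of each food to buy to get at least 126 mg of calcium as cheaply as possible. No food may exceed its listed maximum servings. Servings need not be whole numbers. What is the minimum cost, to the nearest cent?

Cost per mg of calcium: kidney beans $0.0208, peanut butter $0.0262, strawberries $0.0553.
Take 2 servings of kidney beans: +72.0 mg calcium for $1.50 (total $1.50, still need 54.0 mg).
Take 2.571 servings of peanut butter: +54.0 mg calcium for $1.41 (total $2.91, still need 0.0 mg).
Filling from the cheapest source first is optimal under one linear minimum: $2.91.

$2.91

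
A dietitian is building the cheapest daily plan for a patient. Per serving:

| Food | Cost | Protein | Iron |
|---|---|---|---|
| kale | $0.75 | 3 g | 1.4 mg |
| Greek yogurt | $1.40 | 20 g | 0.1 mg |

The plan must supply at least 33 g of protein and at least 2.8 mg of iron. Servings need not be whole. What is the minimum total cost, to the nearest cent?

With two linear requirements the optimum uses one or two foods; enumerate the corners.
kale only: max(33/3, 2.8/1.4) = 11 servings → $8.25.
Greek yogurt only: max(33/20, 2.8/0.1) = 28 servings → $39.20.
kale + Greek yogurt with both tight: 1.903 servings and 1.365 servings → $3.34.
The minimum over all feasible corners is $3.34.

$3.34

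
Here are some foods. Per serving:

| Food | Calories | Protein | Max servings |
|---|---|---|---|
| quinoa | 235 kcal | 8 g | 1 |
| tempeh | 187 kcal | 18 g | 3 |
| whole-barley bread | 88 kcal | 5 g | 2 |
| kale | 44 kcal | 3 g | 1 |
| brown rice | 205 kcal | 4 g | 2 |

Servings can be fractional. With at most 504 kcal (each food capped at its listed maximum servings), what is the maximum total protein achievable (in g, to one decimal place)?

Protein per kcal: tempeh 0.09626, kale 0.06818, whole-barley bread 0.05682, quinoa 0.03404, brown rice 0.01951.
Take 2.695 servings of tempeh: uses 504 kcal, +48.5 g protein (running total 48.5 g).
Greedy by best ratio exhausts the calories allowance optimally: 48.5 g.

48.5 g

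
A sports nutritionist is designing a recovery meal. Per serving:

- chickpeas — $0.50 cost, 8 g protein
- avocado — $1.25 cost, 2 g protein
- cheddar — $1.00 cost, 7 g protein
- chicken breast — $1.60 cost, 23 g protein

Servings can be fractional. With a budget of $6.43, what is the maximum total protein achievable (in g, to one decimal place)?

102.9 g

Protein per dollar: chickpeas 16, chicken breast 14.38, cheddar 7, avocado 1.6.
With no serving limits, spend the whole cost allowance on chickpeas: $6.43 / $0.50 × 8 g = 102.9 g.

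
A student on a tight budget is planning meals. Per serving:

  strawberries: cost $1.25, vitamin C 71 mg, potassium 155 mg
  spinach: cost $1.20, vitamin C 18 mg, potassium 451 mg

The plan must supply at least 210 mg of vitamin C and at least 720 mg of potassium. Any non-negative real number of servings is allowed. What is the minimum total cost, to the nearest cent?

With two linear requirements the optimum uses one or two foods; enumerate the corners.
strawberries only: max(210/71, 720/155) = 4.645 servings → $5.81.
spinach only: max(210/18, 720/451) = 11.67 servings → $14.00.
strawberries + spinach with both tight: 2.797 servings and 0.6353 servings → $4.26.
Cheapest feasible corner: $4.26.

$4.26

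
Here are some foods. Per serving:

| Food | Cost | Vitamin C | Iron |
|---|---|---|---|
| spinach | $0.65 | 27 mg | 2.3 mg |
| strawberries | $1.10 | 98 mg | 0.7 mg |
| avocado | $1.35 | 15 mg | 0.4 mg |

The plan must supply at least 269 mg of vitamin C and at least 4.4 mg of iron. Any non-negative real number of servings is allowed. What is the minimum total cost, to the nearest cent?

$3.43

A basic optimal solution has at most two foods positive. Try each food alone and each pair with both targets met exactly.
spinach only: max(269/27, 4.4/2.3) = 9.963 servings → $6.48.
strawberries only: max(269/98, 4.4/0.7) = 6.286 servings → $6.91.
avocado only: max(269/15, 4.4/0.4) = 17.93 servings → $24.21.
spinach + strawberries with both tight: 1.176 servings and 2.421 servings → $3.43.
spinach + avocado: the both-tight solution has a negative serving — not a feasible corner.
strawberries + avocado with both tight: 1.449 servings and 8.463 servings → $13.02.
The minimum over all feasible corners is $3.43.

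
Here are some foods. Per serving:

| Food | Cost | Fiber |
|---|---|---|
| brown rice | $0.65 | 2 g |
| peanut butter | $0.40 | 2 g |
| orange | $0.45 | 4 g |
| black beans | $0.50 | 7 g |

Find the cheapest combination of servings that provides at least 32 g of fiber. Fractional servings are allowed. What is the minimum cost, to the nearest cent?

$2.29

Cost per g of fiber: black beans $0.0714, orange $0.1125, peanut butter $0.2000, brown rice $0.3250.
With no serving limits, use only black beans: 32 g / 7 g = 4.571 servings × $0.50 = $2.29.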